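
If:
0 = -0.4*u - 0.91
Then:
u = -2.28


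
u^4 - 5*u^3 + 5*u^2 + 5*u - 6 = (u - 3)*(u - 2)*(u - 1)*(u + 1)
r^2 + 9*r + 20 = (r + 4)*(r + 5)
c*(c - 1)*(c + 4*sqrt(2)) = c^3 - c^2 + 4*sqrt(2)*c^2 - 4*sqrt(2)*c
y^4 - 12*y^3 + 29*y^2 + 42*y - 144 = (y - 8)*(y - 3)^2*(y + 2)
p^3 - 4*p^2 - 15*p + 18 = (p - 6)*(p - 1)*(p + 3)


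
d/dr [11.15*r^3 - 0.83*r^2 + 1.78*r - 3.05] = 33.45*r^2 - 1.66*r + 1.78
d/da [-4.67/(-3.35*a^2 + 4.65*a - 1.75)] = (21.7155 - 31.289*a)/(3.35*a^2 - 4.65*a + 1.75)^2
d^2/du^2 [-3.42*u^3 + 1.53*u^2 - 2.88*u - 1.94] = 3.06 - 20.52*u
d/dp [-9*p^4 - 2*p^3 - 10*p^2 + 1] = 2*p*(-18*p^2 - 3*p - 10)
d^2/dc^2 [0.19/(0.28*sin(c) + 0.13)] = (-0.014896*sin(c)^2 + 0.006916*sin(c) + 0.029792)/(0.28*sin(c) + 0.13)^3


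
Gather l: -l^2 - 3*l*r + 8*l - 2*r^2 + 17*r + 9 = -l^2 + l*(8 - 3*r) - 2*r^2 + 17*r + 9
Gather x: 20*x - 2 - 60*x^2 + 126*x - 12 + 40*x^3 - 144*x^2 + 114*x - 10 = 40*x^3 - 204*x^2 + 260*x - 24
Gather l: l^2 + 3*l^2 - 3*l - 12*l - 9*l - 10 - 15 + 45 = 4*l^2 - 24*l + 20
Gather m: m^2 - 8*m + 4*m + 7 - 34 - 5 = m^2 - 4*m - 32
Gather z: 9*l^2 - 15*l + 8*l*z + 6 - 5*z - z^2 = 9*l^2 - 15*l - z^2 + z*(8*l - 5) + 6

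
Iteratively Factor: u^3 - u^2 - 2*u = (u + 1)*(u^2 - 2*u) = (u - 2)*(u + 1)*(u)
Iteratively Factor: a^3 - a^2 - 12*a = (a - 4)*(a^2 + 3*a) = a*(a - 4)*(a + 3)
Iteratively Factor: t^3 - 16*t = (t + 4)*(t^2 - 4*t) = t*(t + 4)*(t - 4)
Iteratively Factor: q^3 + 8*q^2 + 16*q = (q)*(q^2 + 8*q + 16) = q*(q + 4)*(q + 4)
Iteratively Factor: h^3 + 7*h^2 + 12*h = (h + 4)*(h^2 + 3*h) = h*(h + 4)*(h + 3)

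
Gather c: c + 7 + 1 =c + 8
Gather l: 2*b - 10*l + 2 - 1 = 2*b - 10*l + 1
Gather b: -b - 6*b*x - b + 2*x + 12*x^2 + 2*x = b*(-6*x - 2) + 12*x^2 + 4*x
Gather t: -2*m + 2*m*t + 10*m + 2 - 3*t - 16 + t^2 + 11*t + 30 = 8*m + t^2 + t*(2*m + 8) + 16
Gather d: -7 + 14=7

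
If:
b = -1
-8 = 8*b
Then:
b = -1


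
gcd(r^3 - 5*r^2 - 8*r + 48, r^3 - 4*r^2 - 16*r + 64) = r^2 - 8*r + 16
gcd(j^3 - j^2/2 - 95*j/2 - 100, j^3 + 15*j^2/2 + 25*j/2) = j^2 + 15*j/2 + 25/2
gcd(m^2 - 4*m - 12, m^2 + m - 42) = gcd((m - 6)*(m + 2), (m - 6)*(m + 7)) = m - 6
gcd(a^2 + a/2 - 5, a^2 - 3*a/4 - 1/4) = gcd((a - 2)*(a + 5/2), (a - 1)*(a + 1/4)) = 1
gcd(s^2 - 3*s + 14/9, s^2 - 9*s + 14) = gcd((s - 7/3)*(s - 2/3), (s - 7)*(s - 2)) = 1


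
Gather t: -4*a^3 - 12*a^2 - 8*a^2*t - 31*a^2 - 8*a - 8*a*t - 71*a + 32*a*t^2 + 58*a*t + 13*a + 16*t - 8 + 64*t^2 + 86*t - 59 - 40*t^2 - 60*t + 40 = -4*a^3 - 43*a^2 - 66*a + t^2*(32*a + 24) + t*(-8*a^2 + 50*a + 42) - 27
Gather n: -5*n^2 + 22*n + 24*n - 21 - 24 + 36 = -5*n^2 + 46*n - 9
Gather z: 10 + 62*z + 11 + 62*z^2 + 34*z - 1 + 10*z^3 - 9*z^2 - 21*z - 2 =10*z^3 + 53*z^2 + 75*z + 18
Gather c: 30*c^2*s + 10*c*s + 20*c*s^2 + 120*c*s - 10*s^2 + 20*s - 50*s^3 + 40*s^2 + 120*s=30*c^2*s + c*(20*s^2 + 130*s) - 50*s^3 + 30*s^2 + 140*s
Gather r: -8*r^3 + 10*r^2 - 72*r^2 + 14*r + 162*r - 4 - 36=-8*r^3 - 62*r^2 + 176*r - 40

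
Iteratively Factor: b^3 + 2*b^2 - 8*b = (b)*(b^2 + 2*b - 8) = b*(b - 2)*(b + 4)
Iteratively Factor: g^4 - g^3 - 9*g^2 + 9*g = (g - 3)*(g^3 + 2*g^2 - 3*g) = g*(g - 3)*(g^2 + 2*g - 3) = g*(g - 3)*(g - 1)*(g + 3)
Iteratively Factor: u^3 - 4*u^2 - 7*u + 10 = (u - 5)*(u^2 + u - 2) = (u - 5)*(u - 1)*(u + 2)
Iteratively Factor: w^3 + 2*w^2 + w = (w)*(w^2 + 2*w + 1) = w*(w + 1)*(w + 1)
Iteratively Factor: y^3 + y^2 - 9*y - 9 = (y + 3)*(y^2 - 2*y - 3) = (y - 3)*(y + 3)*(y + 1)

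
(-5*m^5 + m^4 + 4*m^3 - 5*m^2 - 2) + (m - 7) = -5*m^5 + m^4 + 4*m^3 - 5*m^2 + m - 9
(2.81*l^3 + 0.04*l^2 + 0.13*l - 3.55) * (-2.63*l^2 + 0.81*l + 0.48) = -7.3903*l^5 + 2.1709*l^4 + 1.0393*l^3 + 9.461*l^2 - 2.8131*l - 1.704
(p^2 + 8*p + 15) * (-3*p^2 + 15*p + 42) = -3*p^4 - 9*p^3 + 117*p^2 + 561*p + 630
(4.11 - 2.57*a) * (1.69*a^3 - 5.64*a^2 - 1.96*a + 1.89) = -4.3433*a^4 + 21.4407*a^3 - 18.1432*a^2 - 12.9129*a + 7.7679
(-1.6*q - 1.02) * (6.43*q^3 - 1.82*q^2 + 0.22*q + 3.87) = -10.288*q^4 - 3.6466*q^3 + 1.5044*q^2 - 6.4164*q - 3.9474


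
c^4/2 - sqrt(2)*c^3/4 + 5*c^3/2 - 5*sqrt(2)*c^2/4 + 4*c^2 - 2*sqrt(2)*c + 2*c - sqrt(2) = (c/2 + 1)*(c + 1)*(c + 2)*(c - sqrt(2)/2)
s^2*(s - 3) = s^3 - 3*s^2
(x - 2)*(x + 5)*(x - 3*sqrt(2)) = x^3 - 3*sqrt(2)*x^2 + 3*x^2 - 9*sqrt(2)*x - 10*x + 30*sqrt(2)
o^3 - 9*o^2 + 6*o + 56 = (o - 7)*(o - 4)*(o + 2)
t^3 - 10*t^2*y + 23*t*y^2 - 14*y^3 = (t - 7*y)*(t - 2*y)*(t - y)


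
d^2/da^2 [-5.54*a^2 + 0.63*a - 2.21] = -11.0800000000000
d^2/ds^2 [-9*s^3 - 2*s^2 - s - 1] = -54*s - 4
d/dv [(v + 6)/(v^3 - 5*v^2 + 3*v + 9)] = (-2*v^2 - 19*v + 3)/(v^5 - 7*v^4 + 10*v^3 + 18*v^2 - 27*v - 27)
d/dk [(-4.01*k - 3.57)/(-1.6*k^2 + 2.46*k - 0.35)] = (-6.416*k^2 - 11.424*k + 10.1857)/(2.56*k^4 - 7.872*k^3 + 7.1716*k^2 - 1.722*k + 0.1225)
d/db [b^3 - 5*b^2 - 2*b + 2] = 3*b^2 - 10*b - 2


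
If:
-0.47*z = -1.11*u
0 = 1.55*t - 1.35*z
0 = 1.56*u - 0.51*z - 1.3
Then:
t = 7.52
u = 3.66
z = 8.64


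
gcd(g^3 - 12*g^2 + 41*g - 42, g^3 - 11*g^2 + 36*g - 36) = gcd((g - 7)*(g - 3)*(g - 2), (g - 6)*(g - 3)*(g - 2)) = g^2 - 5*g + 6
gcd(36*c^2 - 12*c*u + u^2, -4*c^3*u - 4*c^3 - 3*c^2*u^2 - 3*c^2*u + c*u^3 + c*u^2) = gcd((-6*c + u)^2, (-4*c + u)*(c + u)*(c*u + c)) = 1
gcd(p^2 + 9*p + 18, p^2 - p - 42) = p + 6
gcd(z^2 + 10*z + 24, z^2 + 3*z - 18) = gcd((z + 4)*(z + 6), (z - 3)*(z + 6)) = z + 6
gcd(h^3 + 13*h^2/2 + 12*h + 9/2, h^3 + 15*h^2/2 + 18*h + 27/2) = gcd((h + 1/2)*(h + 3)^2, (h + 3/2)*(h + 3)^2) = h^2 + 6*h + 9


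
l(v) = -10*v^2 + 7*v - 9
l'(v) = 7 - 20*v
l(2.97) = -76.42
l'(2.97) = -52.40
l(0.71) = -9.07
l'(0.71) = -7.20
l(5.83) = -308.08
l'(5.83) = -109.60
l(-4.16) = -211.18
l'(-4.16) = 90.20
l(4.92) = -216.62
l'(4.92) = -91.40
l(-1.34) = -36.34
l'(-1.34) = 33.80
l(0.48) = -7.94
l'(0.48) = -2.60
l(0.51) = -8.03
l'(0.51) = -3.20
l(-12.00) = -1533.00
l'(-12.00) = 247.00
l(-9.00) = -882.00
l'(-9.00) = 187.00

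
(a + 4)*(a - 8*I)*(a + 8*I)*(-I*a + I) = -I*a^4 - 3*I*a^3 - 60*I*a^2 - 192*I*a + 256*I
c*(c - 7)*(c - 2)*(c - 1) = c^4 - 10*c^3 + 23*c^2 - 14*c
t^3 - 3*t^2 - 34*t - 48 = (t - 8)*(t + 2)*(t + 3)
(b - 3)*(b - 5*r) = b^2 - 5*b*r - 3*b + 15*r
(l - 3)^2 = l^2 - 6*l + 9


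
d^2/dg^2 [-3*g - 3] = 0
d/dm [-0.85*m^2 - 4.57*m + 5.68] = -1.7*m - 4.57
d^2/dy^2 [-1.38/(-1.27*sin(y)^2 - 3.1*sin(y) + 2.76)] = (-8.903208*sin(y)^4 - 16.29918*sin(y)^3 - 19.255692*sin(y)^2 + 20.79108*sin(y) + 36.197952)/(1.27*sin(y)^2 + 3.1*sin(y) - 2.76)^3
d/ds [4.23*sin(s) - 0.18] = 4.23*cos(s)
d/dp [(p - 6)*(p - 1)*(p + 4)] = 3*p^2 - 6*p - 22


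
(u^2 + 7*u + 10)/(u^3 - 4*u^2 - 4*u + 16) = (u + 5)/(u^2 - 6*u + 8)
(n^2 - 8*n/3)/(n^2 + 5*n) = (n - 8/3)/(n + 5)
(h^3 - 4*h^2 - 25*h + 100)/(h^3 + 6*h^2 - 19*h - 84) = (h^2 - 25)/(h^2 + 10*h + 21)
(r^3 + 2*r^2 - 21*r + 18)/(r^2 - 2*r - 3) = (r^2 + 5*r - 6)/(r + 1)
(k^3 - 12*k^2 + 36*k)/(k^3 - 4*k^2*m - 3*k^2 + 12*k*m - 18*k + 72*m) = k*(k - 6)/(k^2 - 4*k*m + 3*k - 12*m)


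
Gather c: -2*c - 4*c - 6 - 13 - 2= -6*c - 21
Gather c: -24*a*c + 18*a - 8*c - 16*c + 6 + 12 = 18*a + c*(-24*a - 24) + 18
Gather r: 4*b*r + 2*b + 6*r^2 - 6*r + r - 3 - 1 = 2*b + 6*r^2 + r*(4*b - 5) - 4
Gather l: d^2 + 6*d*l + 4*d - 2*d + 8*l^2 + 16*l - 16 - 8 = d^2 + 2*d + 8*l^2 + l*(6*d + 16) - 24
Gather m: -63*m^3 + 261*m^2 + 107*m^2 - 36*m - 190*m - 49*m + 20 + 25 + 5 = -63*m^3 + 368*m^2 - 275*m + 50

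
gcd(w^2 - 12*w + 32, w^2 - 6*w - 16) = w - 8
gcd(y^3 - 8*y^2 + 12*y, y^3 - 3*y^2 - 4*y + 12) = y - 2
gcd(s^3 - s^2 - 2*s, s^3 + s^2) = s^2 + s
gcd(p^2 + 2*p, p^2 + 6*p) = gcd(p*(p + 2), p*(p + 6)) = p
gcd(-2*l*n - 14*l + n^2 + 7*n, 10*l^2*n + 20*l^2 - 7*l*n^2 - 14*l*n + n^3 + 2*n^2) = 2*l - n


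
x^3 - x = x*(x - 1)*(x + 1)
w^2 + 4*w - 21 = (w - 3)*(w + 7)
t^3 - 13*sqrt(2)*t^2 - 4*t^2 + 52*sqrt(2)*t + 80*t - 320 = (t - 4)*(t - 8*sqrt(2))*(t - 5*sqrt(2))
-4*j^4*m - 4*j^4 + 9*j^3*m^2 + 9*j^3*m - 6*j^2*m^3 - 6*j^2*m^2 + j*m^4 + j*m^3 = (-4*j + m)*(-j + m)^2*(j*m + j)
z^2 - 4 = (z - 2)*(z + 2)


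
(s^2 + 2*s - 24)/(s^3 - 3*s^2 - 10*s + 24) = (s + 6)/(s^2 + s - 6)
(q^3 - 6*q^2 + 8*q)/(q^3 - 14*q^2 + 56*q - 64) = q/(q - 8)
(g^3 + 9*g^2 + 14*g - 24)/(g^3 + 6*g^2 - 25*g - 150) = (g^2 + 3*g - 4)/(g^2 - 25)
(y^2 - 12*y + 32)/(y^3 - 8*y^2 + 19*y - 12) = (y - 8)/(y^2 - 4*y + 3)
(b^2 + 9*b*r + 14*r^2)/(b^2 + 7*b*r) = (b + 2*r)/b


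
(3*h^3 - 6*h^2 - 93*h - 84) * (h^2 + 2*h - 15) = 3*h^5 - 150*h^3 - 180*h^2 + 1227*h + 1260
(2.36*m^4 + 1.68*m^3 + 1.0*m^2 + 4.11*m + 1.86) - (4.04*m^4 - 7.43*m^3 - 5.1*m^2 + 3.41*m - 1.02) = -1.68*m^4 + 9.11*m^3 + 6.1*m^2 + 0.7*m + 2.88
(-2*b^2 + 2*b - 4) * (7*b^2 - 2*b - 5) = -14*b^4 + 18*b^3 - 22*b^2 - 2*b + 20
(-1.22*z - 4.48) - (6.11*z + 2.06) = -7.33*z - 6.54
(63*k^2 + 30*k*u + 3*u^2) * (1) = 63*k^2 + 30*k*u + 3*u^2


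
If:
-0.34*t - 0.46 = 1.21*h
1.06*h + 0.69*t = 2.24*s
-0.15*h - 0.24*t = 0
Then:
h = -0.46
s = -0.13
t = 0.29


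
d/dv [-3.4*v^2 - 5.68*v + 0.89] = -6.8*v - 5.68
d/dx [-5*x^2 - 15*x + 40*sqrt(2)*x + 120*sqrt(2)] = -10*x - 15 + 40*sqrt(2)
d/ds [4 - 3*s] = -3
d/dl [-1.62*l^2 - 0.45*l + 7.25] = -3.24*l - 0.45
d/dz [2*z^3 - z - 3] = 6*z^2 - 1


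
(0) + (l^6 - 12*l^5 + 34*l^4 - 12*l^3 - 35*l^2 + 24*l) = l^6 - 12*l^5 + 34*l^4 - 12*l^3 - 35*l^2 + 24*l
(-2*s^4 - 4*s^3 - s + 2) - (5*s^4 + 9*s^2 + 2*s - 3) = -7*s^4 - 4*s^3 - 9*s^2 - 3*s + 5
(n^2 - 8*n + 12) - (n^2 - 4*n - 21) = 33 - 4*n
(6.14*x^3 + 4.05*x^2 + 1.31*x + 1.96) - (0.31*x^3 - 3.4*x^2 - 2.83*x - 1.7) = 5.83*x^3 + 7.45*x^2 + 4.14*x + 3.66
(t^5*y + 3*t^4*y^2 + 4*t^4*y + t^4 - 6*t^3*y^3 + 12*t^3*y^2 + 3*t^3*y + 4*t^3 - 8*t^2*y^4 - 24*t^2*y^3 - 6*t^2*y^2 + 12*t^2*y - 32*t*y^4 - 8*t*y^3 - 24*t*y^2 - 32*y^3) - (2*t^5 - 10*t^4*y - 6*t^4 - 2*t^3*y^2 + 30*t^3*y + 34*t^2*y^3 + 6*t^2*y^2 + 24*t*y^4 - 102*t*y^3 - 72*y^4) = t^5*y - 2*t^5 + 3*t^4*y^2 + 14*t^4*y + 7*t^4 - 6*t^3*y^3 + 14*t^3*y^2 - 27*t^3*y + 4*t^3 - 8*t^2*y^4 - 58*t^2*y^3 - 12*t^2*y^2 + 12*t^2*y - 56*t*y^4 + 94*t*y^3 - 24*t*y^2 + 72*y^4 - 32*y^3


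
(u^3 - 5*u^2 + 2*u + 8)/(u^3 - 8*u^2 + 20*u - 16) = (u + 1)/(u - 2)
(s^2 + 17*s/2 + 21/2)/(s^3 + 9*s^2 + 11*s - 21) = (s + 3/2)/(s^2 + 2*s - 3)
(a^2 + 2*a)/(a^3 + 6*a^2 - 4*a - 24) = a/(a^2 + 4*a - 12)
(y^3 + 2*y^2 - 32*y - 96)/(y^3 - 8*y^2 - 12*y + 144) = (y + 4)/(y - 6)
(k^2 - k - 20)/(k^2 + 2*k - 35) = (k + 4)/(k + 7)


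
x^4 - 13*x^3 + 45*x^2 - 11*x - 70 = (x - 7)*(x - 5)*(x - 2)*(x + 1)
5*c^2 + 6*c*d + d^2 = (c + d)*(5*c + d)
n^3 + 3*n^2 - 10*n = n*(n - 2)*(n + 5)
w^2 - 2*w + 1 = (w - 1)^2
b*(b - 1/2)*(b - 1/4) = b^3 - 3*b^2/4 + b/8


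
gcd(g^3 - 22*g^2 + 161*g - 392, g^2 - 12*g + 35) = g - 7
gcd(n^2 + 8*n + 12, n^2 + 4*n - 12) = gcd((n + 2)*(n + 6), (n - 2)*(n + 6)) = n + 6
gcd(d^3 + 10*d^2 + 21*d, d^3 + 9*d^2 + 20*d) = d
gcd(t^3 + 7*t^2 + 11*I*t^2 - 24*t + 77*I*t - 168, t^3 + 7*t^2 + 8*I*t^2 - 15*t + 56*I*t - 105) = t^2 + t*(7 + 3*I) + 21*I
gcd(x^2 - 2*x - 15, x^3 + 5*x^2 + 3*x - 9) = x + 3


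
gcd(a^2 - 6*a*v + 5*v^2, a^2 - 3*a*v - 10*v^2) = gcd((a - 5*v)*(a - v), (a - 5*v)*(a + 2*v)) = -a + 5*v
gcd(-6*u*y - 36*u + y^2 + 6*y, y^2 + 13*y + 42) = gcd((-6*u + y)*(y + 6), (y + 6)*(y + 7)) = y + 6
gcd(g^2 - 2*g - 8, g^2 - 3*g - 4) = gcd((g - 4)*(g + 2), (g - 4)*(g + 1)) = g - 4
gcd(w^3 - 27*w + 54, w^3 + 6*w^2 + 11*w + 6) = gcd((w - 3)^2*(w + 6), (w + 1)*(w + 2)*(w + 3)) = 1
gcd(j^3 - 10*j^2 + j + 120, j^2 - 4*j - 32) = j - 8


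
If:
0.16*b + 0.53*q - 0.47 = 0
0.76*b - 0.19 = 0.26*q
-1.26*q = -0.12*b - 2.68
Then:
No Solution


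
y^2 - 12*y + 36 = (y - 6)^2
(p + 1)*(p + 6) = p^2 + 7*p + 6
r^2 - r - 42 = (r - 7)*(r + 6)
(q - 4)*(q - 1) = q^2 - 5*q + 4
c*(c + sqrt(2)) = c^2 + sqrt(2)*c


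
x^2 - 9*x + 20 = (x - 5)*(x - 4)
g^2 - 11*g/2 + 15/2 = (g - 3)*(g - 5/2)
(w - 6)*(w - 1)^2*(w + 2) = w^4 - 6*w^3 - 3*w^2 + 20*w - 12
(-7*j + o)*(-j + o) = 7*j^2 - 8*j*o + o^2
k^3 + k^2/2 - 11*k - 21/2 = (k - 7/2)*(k + 1)*(k + 3)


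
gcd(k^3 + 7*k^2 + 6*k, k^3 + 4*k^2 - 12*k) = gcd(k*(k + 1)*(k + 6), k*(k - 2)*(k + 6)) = k^2 + 6*k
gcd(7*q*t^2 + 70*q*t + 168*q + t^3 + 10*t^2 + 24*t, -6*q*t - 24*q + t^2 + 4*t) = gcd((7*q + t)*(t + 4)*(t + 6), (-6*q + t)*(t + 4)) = t + 4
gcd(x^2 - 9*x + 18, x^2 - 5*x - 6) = x - 6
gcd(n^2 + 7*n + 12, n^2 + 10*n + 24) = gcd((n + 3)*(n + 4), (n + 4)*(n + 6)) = n + 4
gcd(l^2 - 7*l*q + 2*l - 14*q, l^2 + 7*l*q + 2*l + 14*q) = l + 2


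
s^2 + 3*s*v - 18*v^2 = (s - 3*v)*(s + 6*v)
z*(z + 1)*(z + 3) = z^3 + 4*z^2 + 3*z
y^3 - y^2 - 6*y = y*(y - 3)*(y + 2)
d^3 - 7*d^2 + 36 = (d - 6)*(d - 3)*(d + 2)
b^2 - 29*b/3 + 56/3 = (b - 7)*(b - 8/3)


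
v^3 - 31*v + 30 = (v - 5)*(v - 1)*(v + 6)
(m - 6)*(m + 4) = m^2 - 2*m - 24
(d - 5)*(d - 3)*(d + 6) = d^3 - 2*d^2 - 33*d + 90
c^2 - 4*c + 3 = (c - 3)*(c - 1)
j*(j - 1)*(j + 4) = j^3 + 3*j^2 - 4*j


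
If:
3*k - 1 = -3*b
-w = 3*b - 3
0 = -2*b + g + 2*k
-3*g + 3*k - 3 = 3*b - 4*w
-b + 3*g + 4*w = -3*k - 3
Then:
No Solution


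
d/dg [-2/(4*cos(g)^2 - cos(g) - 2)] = 2*(1 - 8*cos(g))*sin(g)/(cos(g) - 2*cos(2*g))^2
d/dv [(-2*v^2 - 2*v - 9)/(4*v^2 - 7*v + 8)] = (22*v^2 + 40*v - 79)/(16*v^4 - 56*v^3 + 113*v^2 - 112*v + 64)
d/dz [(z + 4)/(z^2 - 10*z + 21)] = (z^2 - 10*z - 2*(z - 5)*(z + 4) + 21)/(z^2 - 10*z + 21)^2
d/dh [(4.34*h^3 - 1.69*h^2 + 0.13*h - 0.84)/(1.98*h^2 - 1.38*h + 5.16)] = (8.5932*h^4 - 11.9784*h^3 + 69.258*h^2 - 14.1144*h - 0.4884)/(3.9204*h^4 - 5.4648*h^3 + 22.338*h^2 - 14.2416*h + 26.6256)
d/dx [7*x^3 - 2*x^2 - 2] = x*(21*x - 4)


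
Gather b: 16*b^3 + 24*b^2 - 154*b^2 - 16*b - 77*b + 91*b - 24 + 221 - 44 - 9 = 16*b^3 - 130*b^2 - 2*b + 144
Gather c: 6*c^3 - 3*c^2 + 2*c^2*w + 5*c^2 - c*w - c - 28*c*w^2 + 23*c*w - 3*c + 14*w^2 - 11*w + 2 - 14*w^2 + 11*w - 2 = 6*c^3 + c^2*(2*w + 2) + c*(-28*w^2 + 22*w - 4)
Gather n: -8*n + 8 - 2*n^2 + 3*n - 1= -2*n^2 - 5*n + 7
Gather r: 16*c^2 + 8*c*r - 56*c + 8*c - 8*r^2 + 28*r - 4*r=16*c^2 - 48*c - 8*r^2 + r*(8*c + 24)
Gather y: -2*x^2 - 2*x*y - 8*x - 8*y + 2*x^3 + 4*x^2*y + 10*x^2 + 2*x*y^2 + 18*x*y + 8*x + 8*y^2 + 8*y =2*x^3 + 8*x^2 + y^2*(2*x + 8) + y*(4*x^2 + 16*x)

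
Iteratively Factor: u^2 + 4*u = (u + 4)*(u)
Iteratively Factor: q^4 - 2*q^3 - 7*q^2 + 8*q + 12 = (q - 3)*(q^3 + q^2 - 4*q - 4) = (q - 3)*(q + 1)*(q^2 - 4) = (q - 3)*(q + 1)*(q + 2)*(q - 2)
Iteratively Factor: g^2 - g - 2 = (g + 1)*(g - 2)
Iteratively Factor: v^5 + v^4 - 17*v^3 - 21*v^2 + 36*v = (v + 3)*(v^4 - 2*v^3 - 11*v^2 + 12*v) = v*(v + 3)*(v^3 - 2*v^2 - 11*v + 12) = v*(v - 4)*(v + 3)*(v^2 + 2*v - 3) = v*(v - 4)*(v + 3)^2*(v - 1)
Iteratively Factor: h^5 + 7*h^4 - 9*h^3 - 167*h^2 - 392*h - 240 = (h + 1)*(h^4 + 6*h^3 - 15*h^2 - 152*h - 240) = (h + 1)*(h + 4)*(h^3 + 2*h^2 - 23*h - 60) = (h + 1)*(h + 4)^2*(h^2 - 2*h - 15) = (h + 1)*(h + 3)*(h + 4)^2*(h - 5)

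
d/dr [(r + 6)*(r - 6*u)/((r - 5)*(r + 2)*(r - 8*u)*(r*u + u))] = (-(r - 5)*(r + 1)*(r + 2)*(r + 6)*(r - 6*u) + 2*(r - 5)*(r + 1)*(r + 2)*(r - 8*u)*(r - 3*u + 3) - (r - 5)*(r + 1)*(r + 6)*(r - 8*u)*(r - 6*u) - (r - 5)*(r + 2)*(r + 6)*(r - 8*u)*(r - 6*u) - (r + 1)*(r + 2)*(r + 6)*(r - 8*u)*(r - 6*u))/(u*(r - 5)^2*(r + 1)^2*(r + 2)^2*(r - 8*u)^2)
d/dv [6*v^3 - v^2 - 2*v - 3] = 18*v^2 - 2*v - 2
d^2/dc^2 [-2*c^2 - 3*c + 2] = -4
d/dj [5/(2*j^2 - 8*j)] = 5*(2 - j)/(j^2*(j - 4)^2)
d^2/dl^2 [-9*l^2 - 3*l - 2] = -18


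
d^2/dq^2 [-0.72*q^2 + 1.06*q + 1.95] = -1.44000000000000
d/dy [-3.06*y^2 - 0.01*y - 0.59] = -6.12*y - 0.01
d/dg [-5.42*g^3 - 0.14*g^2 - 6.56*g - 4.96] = -16.26*g^2 - 0.28*g - 6.56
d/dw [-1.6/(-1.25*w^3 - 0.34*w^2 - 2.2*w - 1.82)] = (-6.0*w^2 - 1.088*w - 3.52)/(1.25*w^3 + 0.34*w^2 + 2.2*w + 1.82)^2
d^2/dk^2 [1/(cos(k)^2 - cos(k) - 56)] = (4*sin(k)^4 - 227*sin(k)^2 - 209*cos(k)/4 - 3*cos(3*k)/4 + 109)/(sin(k)^2 + cos(k) + 55)^3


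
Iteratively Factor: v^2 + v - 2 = (v - 1)*(v + 2)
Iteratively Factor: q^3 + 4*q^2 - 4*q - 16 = (q - 2)*(q^2 + 6*q + 8) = (q - 2)*(q + 4)*(q + 2)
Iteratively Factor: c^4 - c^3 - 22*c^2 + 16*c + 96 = (c + 2)*(c^3 - 3*c^2 - 16*c + 48) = (c - 3)*(c + 2)*(c^2 - 16) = (c - 4)*(c - 3)*(c + 2)*(c + 4)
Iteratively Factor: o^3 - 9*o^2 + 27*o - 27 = (o - 3)*(o^2 - 6*o + 9) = (o - 3)^2*(o - 3)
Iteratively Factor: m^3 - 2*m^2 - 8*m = (m)*(m^2 - 2*m - 8) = m*(m + 2)*(m - 4)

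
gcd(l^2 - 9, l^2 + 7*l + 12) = l + 3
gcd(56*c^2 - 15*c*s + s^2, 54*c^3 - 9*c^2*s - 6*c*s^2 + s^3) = 1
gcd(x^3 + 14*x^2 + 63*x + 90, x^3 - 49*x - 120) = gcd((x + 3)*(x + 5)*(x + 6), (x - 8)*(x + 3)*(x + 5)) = x^2 + 8*x + 15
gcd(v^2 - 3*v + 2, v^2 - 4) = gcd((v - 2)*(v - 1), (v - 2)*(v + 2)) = v - 2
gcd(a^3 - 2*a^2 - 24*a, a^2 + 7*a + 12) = a + 4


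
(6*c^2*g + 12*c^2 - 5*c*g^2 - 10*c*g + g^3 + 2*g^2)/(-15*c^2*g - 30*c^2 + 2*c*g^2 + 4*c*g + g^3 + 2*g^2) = (-2*c + g)/(5*c + g)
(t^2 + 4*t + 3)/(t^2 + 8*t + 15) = (t + 1)/(t + 5)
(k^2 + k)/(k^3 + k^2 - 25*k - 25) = k/(k^2 - 25)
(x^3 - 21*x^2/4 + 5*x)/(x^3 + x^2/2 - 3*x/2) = (4*x^2 - 21*x + 20)/(2*(2*x^2 + x - 3))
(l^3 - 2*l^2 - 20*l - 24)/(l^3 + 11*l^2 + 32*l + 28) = (l - 6)/(l + 7)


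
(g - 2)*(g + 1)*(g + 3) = g^3 + 2*g^2 - 5*g - 6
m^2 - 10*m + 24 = (m - 6)*(m - 4)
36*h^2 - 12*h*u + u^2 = (-6*h + u)^2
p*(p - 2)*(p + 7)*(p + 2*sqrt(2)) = p^4 + 2*sqrt(2)*p^3 + 5*p^3 - 14*p^2 + 10*sqrt(2)*p^2 - 28*sqrt(2)*p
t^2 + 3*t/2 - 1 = (t - 1/2)*(t + 2)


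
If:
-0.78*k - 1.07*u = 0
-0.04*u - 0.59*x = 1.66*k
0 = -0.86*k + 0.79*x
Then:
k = 0.00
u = 0.00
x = 0.00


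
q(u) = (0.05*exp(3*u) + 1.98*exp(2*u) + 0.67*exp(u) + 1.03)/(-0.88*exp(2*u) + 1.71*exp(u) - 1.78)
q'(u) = (1.76*exp(2*u) - 1.71*exp(u))*(0.05*exp(3*u) + 1.98*exp(2*u) + 0.67*exp(u) + 1.03)/(-0.88*exp(2*u) + 1.71*exp(u) - 1.78)^2 + (0.15*exp(3*u) + 3.96*exp(2*u) + 0.67*exp(u))/(-0.88*exp(2*u) + 1.71*exp(u) - 1.78)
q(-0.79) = -1.47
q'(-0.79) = -1.47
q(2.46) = -3.52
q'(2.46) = -0.12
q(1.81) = -3.74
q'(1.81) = 0.85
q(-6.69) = -0.58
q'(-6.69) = -0.00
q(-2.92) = -0.63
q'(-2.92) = -0.06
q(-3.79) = -0.60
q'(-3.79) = -0.02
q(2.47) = -3.52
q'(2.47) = -0.13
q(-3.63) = -0.60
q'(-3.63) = -0.03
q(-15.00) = -0.58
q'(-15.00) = 0.00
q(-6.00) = -0.58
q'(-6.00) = 0.00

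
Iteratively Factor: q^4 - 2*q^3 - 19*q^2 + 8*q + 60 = (q + 3)*(q^3 - 5*q^2 - 4*q + 20) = (q - 5)*(q + 3)*(q^2 - 4) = (q - 5)*(q - 2)*(q + 3)*(q + 2)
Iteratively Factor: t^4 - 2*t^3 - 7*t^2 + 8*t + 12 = (t - 2)*(t^3 - 7*t - 6) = (t - 2)*(t + 1)*(t^2 - t - 6) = (t - 3)*(t - 2)*(t + 1)*(t + 2)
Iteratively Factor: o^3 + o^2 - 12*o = (o)*(o^2 + o - 12) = o*(o - 3)*(o + 4)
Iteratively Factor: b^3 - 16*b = (b - 4)*(b^2 + 4*b) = (b - 4)*(b + 4)*(b)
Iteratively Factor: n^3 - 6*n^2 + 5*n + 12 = (n - 4)*(n^2 - 2*n - 3) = (n - 4)*(n - 3)*(n + 1)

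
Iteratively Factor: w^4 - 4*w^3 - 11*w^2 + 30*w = (w - 2)*(w^3 - 2*w^2 - 15*w) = (w - 2)*(w + 3)*(w^2 - 5*w) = w*(w - 2)*(w + 3)*(w - 5)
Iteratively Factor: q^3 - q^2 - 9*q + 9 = (q - 1)*(q^2 - 9) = (q - 1)*(q + 3)*(q - 3)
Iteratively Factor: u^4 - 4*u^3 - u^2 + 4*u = (u)*(u^3 - 4*u^2 - u + 4) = u*(u - 1)*(u^2 - 3*u - 4) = u*(u - 1)*(u + 1)*(u - 4)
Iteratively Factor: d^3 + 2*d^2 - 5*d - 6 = (d - 2)*(d^2 + 4*d + 3) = (d - 2)*(d + 1)*(d + 3)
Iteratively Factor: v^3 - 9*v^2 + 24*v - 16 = (v - 4)*(v^2 - 5*v + 4) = (v - 4)^2*(v - 1)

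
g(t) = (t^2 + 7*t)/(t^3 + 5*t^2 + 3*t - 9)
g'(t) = (2*t + 7)/(t^3 + 5*t^2 + 3*t - 9) + (t^2 + 7*t)*(-3*t^2 - 10*t - 3)/(t^3 + 5*t^2 + 3*t - 9)^2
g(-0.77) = 0.54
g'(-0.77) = -0.80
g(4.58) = 0.26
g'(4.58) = -0.06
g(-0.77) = 0.54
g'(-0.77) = -0.80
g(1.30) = 1.95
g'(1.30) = -5.66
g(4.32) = 0.27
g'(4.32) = -0.07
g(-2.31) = 6.87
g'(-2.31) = -19.36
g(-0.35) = 0.25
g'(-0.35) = -0.67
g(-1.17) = 0.94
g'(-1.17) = -1.23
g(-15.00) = -0.05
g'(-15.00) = 0.00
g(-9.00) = -0.05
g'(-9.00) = 0.01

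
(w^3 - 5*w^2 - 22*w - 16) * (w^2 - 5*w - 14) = w^5 - 10*w^4 - 11*w^3 + 164*w^2 + 388*w + 224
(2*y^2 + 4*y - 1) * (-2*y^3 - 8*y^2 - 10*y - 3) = -4*y^5 - 24*y^4 - 50*y^3 - 38*y^2 - 2*y + 3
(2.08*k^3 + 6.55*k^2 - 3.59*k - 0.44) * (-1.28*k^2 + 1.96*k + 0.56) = -2.6624*k^5 - 4.3072*k^4 + 18.598*k^3 - 2.8052*k^2 - 2.8728*k - 0.2464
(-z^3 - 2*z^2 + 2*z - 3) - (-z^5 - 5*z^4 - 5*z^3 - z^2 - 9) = z^5 + 5*z^4 + 4*z^3 - z^2 + 2*z + 6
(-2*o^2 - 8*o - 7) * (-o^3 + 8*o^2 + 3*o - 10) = 2*o^5 - 8*o^4 - 63*o^3 - 60*o^2 + 59*o + 70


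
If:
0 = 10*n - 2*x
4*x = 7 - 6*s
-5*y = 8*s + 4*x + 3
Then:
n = 3*y/4 + 37/20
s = -5*y/2 - 5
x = 15*y/4 + 37/4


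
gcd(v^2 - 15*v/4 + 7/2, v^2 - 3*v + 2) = v - 2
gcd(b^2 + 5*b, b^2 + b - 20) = b + 5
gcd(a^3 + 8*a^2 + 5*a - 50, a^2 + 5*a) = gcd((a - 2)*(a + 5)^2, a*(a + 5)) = a + 5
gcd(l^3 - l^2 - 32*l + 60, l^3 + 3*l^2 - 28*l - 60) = l^2 + l - 30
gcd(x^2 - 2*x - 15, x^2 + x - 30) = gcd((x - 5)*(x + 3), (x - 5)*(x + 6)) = x - 5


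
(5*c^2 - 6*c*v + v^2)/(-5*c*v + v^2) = (-c + v)/v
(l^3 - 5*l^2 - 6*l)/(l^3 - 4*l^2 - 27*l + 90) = l*(l + 1)/(l^2 + 2*l - 15)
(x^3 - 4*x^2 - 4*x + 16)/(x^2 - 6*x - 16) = (x^2 - 6*x + 8)/(x - 8)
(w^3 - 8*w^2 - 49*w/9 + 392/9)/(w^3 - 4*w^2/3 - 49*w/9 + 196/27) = 3*(w - 8)/(3*w - 4)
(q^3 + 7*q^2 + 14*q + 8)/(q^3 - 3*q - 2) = (q^2 + 6*q + 8)/(q^2 - q - 2)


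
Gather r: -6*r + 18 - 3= 15 - 6*r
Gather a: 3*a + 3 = 3*a + 3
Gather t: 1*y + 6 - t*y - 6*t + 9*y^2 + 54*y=t*(-y - 6) + 9*y^2 + 55*y + 6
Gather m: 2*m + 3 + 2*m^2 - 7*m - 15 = 2*m^2 - 5*m - 12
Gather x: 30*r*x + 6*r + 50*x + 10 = 6*r + x*(30*r + 50) + 10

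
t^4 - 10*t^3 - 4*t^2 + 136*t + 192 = (t - 8)*(t - 6)*(t + 2)^2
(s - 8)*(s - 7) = s^2 - 15*s + 56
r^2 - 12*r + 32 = (r - 8)*(r - 4)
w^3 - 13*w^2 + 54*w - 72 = (w - 6)*(w - 4)*(w - 3)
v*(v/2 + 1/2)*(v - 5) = v^3/2 - 2*v^2 - 5*v/2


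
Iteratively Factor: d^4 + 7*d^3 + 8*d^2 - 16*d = (d + 4)*(d^3 + 3*d^2 - 4*d) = (d - 1)*(d + 4)*(d^2 + 4*d) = d*(d - 1)*(d + 4)*(d + 4)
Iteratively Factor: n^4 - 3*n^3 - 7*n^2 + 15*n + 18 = (n + 2)*(n^3 - 5*n^2 + 3*n + 9) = (n - 3)*(n + 2)*(n^2 - 2*n - 3) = (n - 3)^2*(n + 2)*(n + 1)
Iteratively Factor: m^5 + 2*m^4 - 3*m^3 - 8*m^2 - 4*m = (m - 2)*(m^4 + 4*m^3 + 5*m^2 + 2*m) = (m - 2)*(m + 1)*(m^3 + 3*m^2 + 2*m) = m*(m - 2)*(m + 1)*(m^2 + 3*m + 2) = m*(m - 2)*(m + 1)*(m + 2)*(m + 1)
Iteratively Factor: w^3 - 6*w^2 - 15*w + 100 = (w - 5)*(w^2 - w - 20) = (w - 5)^2*(w + 4)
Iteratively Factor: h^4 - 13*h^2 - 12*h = (h + 3)*(h^3 - 3*h^2 - 4*h) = (h + 1)*(h + 3)*(h^2 - 4*h) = h*(h + 1)*(h + 3)*(h - 4)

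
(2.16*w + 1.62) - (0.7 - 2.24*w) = 4.4*w + 0.92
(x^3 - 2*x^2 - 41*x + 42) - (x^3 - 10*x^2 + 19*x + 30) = 8*x^2 - 60*x + 12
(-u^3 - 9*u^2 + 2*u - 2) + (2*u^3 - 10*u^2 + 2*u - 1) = u^3 - 19*u^2 + 4*u - 3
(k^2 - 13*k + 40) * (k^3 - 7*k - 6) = k^5 - 13*k^4 + 33*k^3 + 85*k^2 - 202*k - 240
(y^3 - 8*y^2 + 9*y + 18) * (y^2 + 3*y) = y^5 - 5*y^4 - 15*y^3 + 45*y^2 + 54*y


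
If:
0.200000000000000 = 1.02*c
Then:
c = 0.20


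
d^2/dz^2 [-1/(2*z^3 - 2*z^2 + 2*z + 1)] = 4*((3*z - 1)*(2*z^3 - 2*z^2 + 2*z + 1) - 2*(3*z^2 - 2*z + 1)^2)/(2*z^3 - 2*z^2 + 2*z + 1)^3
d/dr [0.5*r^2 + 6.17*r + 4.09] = 1.0*r + 6.17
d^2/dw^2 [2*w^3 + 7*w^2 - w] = 12*w + 14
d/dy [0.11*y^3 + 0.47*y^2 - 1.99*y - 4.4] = 0.33*y^2 + 0.94*y - 1.99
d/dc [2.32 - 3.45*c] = -3.45000000000000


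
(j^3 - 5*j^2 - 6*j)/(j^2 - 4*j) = (j^2 - 5*j - 6)/(j - 4)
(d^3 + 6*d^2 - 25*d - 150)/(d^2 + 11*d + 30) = d - 5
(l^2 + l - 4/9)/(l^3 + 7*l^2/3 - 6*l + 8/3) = (9*l^2 + 9*l - 4)/(3*(3*l^3 + 7*l^2 - 18*l + 8))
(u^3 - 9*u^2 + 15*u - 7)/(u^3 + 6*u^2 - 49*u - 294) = (u^2 - 2*u + 1)/(u^2 + 13*u + 42)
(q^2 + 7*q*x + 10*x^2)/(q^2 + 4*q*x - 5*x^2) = (-q - 2*x)/(-q + x)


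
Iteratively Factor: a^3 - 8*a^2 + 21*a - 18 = (a - 3)*(a^2 - 5*a + 6) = (a - 3)^2*(a - 2)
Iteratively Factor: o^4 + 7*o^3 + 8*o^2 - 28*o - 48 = (o + 4)*(o^3 + 3*o^2 - 4*o - 12) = (o + 2)*(o + 4)*(o^2 + o - 6) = (o + 2)*(o + 3)*(o + 4)*(o - 2)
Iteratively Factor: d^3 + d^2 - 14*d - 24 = (d + 2)*(d^2 - d - 12) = (d - 4)*(d + 2)*(d + 3)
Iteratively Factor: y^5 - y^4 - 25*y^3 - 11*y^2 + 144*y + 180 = (y - 5)*(y^4 + 4*y^3 - 5*y^2 - 36*y - 36) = (y - 5)*(y - 3)*(y^3 + 7*y^2 + 16*y + 12) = (y - 5)*(y - 3)*(y + 2)*(y^2 + 5*y + 6) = (y - 5)*(y - 3)*(y + 2)*(y + 3)*(y + 2)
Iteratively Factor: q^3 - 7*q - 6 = (q + 1)*(q^2 - q - 6) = (q + 1)*(q + 2)*(q - 3)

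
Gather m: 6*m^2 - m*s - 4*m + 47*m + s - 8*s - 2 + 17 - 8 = 6*m^2 + m*(43 - s) - 7*s + 7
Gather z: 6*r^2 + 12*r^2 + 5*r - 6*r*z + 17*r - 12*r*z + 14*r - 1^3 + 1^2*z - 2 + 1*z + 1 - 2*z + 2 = 18*r^2 - 18*r*z + 36*r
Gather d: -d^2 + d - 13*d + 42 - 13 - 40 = -d^2 - 12*d - 11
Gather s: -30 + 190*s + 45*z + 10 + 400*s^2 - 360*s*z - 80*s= 400*s^2 + s*(110 - 360*z) + 45*z - 20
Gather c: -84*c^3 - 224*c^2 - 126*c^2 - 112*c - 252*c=-84*c^3 - 350*c^2 - 364*c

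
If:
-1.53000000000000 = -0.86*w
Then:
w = 1.78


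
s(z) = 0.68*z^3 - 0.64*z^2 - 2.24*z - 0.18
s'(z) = 2.04*z^2 - 1.28*z - 2.24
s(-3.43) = -27.47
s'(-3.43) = 26.15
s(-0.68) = 0.83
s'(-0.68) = -0.43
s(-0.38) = 0.54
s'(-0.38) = -1.46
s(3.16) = 7.81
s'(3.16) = 14.09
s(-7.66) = -326.20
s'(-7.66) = 127.26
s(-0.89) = 0.83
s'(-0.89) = 0.52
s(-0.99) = 0.75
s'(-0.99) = 1.03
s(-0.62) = 0.80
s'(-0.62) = -0.66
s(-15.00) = -2405.58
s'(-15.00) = 475.96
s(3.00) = 5.70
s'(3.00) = 12.28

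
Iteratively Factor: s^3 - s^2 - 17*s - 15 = (s + 3)*(s^2 - 4*s - 5) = (s + 1)*(s + 3)*(s - 5)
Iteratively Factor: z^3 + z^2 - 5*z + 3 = (z - 1)*(z^2 + 2*z - 3) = (z - 1)*(z + 3)*(z - 1)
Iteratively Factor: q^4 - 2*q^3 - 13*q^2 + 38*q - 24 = (q - 1)*(q^3 - q^2 - 14*q + 24) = (q - 2)*(q - 1)*(q^2 + q - 12) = (q - 3)*(q - 2)*(q - 1)*(q + 4)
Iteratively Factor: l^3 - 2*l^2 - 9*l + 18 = (l + 3)*(l^2 - 5*l + 6) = (l - 2)*(l + 3)*(l - 3)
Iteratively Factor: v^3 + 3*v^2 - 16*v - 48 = (v + 3)*(v^2 - 16) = (v + 3)*(v + 4)*(v - 4)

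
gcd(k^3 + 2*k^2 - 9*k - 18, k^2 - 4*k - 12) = k + 2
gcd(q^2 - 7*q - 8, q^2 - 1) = q + 1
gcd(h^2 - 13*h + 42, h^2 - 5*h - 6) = h - 6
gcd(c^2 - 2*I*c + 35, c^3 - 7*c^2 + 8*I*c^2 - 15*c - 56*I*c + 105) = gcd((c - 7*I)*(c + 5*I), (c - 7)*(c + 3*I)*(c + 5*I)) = c + 5*I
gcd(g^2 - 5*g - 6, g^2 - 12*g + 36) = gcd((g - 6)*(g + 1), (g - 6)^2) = g - 6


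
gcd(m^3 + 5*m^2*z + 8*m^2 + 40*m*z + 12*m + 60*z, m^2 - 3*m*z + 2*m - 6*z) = m + 2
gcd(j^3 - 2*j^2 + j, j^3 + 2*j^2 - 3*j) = j^2 - j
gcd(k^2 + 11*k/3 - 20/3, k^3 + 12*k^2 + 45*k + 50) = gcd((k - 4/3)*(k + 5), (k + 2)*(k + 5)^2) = k + 5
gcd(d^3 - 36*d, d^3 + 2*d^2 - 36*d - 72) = d^2 - 36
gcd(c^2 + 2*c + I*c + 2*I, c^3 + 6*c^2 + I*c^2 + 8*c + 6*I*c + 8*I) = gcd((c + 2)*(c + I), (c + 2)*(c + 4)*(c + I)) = c^2 + c*(2 + I) + 2*I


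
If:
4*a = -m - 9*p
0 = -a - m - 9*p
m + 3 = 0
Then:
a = 0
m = -3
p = 1/3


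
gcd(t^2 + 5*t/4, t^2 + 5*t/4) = t^2 + 5*t/4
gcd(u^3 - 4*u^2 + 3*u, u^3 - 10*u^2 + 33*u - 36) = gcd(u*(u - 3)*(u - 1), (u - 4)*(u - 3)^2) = u - 3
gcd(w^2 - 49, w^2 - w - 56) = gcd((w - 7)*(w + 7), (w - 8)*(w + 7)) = w + 7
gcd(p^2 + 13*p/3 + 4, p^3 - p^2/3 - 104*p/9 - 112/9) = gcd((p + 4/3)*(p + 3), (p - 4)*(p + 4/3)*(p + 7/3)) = p + 4/3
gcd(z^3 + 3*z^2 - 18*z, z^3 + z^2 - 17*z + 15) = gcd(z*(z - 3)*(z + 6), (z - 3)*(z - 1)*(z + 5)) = z - 3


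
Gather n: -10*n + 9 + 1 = 10 - 10*n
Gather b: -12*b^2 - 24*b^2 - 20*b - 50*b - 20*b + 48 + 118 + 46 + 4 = -36*b^2 - 90*b + 216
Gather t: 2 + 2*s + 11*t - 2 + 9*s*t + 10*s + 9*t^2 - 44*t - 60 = 12*s + 9*t^2 + t*(9*s - 33) - 60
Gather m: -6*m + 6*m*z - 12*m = m*(6*z - 18)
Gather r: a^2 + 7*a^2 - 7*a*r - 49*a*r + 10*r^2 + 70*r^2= 8*a^2 - 56*a*r + 80*r^2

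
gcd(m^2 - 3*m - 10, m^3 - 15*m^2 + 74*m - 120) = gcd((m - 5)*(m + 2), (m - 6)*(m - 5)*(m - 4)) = m - 5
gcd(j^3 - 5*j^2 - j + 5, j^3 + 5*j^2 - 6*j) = j - 1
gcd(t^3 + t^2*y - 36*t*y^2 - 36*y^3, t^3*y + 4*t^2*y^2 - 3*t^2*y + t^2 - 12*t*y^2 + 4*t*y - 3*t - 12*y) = 1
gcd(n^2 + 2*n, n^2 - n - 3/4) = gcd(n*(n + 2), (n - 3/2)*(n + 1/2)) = 1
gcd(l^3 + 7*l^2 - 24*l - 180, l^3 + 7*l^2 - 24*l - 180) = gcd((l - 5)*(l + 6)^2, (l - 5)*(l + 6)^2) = l^3 + 7*l^2 - 24*l - 180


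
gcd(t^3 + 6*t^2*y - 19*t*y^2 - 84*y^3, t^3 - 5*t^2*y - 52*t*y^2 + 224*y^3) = -t^2 - 3*t*y + 28*y^2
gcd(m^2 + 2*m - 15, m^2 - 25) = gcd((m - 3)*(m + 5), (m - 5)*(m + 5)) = m + 5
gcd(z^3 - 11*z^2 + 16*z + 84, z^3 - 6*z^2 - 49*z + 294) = z^2 - 13*z + 42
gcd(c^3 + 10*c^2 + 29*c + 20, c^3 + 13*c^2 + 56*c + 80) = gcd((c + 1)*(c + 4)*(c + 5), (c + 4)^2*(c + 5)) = c^2 + 9*c + 20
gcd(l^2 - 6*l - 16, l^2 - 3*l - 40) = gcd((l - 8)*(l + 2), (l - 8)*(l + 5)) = l - 8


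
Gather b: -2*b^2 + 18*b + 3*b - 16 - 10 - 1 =-2*b^2 + 21*b - 27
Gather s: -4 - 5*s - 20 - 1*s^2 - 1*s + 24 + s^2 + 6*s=0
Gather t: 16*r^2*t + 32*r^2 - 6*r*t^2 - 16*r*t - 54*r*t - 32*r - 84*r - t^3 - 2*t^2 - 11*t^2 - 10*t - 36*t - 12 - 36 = 32*r^2 - 116*r - t^3 + t^2*(-6*r - 13) + t*(16*r^2 - 70*r - 46) - 48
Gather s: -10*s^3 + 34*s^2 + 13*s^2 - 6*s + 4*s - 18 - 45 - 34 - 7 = -10*s^3 + 47*s^2 - 2*s - 104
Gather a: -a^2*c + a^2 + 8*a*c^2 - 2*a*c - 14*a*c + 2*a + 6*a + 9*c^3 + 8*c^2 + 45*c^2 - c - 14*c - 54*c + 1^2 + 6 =a^2*(1 - c) + a*(8*c^2 - 16*c + 8) + 9*c^3 + 53*c^2 - 69*c + 7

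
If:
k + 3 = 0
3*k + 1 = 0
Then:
No Solution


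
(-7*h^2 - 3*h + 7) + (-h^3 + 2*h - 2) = -h^3 - 7*h^2 - h + 5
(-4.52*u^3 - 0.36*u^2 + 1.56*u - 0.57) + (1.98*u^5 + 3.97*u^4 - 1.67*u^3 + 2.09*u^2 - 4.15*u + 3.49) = 1.98*u^5 + 3.97*u^4 - 6.19*u^3 + 1.73*u^2 - 2.59*u + 2.92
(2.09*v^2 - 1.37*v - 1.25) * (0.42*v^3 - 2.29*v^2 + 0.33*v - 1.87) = 0.8778*v^5 - 5.3615*v^4 + 3.302*v^3 - 1.4979*v^2 + 2.1494*v + 2.3375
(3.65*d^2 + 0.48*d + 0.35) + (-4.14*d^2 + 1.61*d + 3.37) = -0.49*d^2 + 2.09*d + 3.72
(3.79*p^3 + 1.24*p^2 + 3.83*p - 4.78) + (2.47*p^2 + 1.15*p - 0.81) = 3.79*p^3 + 3.71*p^2 + 4.98*p - 5.59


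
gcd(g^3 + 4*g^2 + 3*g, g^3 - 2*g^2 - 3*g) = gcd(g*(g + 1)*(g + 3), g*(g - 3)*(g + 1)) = g^2 + g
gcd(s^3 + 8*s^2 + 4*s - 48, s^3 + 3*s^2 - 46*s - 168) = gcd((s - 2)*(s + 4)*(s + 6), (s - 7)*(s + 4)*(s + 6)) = s^2 + 10*s + 24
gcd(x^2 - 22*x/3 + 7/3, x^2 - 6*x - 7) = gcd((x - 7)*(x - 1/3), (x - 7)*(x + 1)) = x - 7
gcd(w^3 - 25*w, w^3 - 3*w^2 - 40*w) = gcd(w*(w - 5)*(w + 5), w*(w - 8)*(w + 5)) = w^2 + 5*w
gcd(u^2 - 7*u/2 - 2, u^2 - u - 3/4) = u + 1/2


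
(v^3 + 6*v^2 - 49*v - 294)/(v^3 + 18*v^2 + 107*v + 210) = (v - 7)/(v + 5)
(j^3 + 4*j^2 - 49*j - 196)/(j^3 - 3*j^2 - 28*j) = (j + 7)/j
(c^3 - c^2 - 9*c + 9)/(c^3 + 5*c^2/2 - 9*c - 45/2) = 2*(c - 1)/(2*c + 5)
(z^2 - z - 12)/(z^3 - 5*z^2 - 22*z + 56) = (z^2 - z - 12)/(z^3 - 5*z^2 - 22*z + 56)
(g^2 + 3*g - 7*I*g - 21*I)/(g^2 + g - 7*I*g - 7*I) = (g + 3)/(g + 1)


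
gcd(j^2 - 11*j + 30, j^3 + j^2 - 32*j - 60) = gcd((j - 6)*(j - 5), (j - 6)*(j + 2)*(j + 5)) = j - 6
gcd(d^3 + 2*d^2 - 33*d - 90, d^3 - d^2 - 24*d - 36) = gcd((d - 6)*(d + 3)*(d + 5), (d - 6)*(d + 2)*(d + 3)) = d^2 - 3*d - 18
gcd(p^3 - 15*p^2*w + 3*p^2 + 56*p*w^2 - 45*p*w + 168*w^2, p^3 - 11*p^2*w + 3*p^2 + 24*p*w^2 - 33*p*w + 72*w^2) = p^2 - 8*p*w + 3*p - 24*w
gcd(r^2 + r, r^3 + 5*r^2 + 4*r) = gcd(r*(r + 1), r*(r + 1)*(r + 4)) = r^2 + r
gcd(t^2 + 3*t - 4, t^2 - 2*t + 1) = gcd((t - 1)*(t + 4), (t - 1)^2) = t - 1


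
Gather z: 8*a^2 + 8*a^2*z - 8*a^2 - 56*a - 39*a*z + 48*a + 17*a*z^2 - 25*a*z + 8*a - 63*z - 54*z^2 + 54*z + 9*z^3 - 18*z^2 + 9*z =9*z^3 + z^2*(17*a - 72) + z*(8*a^2 - 64*a)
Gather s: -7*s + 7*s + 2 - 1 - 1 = 0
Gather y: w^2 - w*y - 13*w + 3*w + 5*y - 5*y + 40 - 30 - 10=w^2 - w*y - 10*w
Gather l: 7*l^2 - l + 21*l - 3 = 7*l^2 + 20*l - 3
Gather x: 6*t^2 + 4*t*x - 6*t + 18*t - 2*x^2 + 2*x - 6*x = 6*t^2 + 12*t - 2*x^2 + x*(4*t - 4)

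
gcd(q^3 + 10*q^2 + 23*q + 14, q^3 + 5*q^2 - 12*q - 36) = q + 2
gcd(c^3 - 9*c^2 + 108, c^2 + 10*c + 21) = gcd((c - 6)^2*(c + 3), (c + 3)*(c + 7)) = c + 3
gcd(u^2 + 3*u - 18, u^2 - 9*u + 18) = u - 3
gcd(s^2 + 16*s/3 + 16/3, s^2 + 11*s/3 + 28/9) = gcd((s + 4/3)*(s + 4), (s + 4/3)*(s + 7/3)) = s + 4/3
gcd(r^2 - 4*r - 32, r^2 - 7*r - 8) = r - 8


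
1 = 1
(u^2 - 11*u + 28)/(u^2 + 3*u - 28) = (u - 7)/(u + 7)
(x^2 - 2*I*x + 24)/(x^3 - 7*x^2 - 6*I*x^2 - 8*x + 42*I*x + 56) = (x^2 - 2*I*x + 24)/(x^3 + x^2*(-7 - 6*I) + x*(-8 + 42*I) + 56)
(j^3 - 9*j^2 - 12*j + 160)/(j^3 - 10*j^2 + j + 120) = (j + 4)/(j + 3)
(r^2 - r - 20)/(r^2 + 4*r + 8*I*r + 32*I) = (r - 5)/(r + 8*I)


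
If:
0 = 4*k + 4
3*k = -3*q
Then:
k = -1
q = 1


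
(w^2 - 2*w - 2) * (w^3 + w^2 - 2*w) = w^5 - w^4 - 6*w^3 + 2*w^2 + 4*w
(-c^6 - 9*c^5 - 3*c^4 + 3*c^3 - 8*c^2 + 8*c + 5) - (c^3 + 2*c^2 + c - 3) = -c^6 - 9*c^5 - 3*c^4 + 2*c^3 - 10*c^2 + 7*c + 8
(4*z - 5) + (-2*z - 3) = 2*z - 8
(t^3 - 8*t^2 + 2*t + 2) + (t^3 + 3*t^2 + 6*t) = 2*t^3 - 5*t^2 + 8*t + 2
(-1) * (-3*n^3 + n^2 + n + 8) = 3*n^3 - n^2 - n - 8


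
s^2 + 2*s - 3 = (s - 1)*(s + 3)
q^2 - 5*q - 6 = (q - 6)*(q + 1)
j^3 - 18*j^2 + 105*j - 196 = (j - 7)^2*(j - 4)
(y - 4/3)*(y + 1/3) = y^2 - y - 4/9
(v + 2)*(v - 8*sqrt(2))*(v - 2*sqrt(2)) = v^3 - 10*sqrt(2)*v^2 + 2*v^2 - 20*sqrt(2)*v + 32*v + 64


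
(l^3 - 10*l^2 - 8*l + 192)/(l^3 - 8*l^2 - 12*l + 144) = (l - 8)/(l - 6)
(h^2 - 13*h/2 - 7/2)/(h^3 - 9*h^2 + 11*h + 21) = (h + 1/2)/(h^2 - 2*h - 3)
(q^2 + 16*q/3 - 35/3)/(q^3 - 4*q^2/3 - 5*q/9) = 3*(q + 7)/(q*(3*q + 1))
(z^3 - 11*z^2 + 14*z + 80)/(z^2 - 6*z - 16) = z - 5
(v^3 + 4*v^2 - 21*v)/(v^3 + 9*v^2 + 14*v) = (v - 3)/(v + 2)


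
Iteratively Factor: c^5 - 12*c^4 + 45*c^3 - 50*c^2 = (c - 5)*(c^4 - 7*c^3 + 10*c^2) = c*(c - 5)*(c^3 - 7*c^2 + 10*c) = c*(c - 5)^2*(c^2 - 2*c) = c^2*(c - 5)^2*(c - 2)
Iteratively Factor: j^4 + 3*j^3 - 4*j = (j + 2)*(j^3 + j^2 - 2*j) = (j - 1)*(j + 2)*(j^2 + 2*j) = j*(j - 1)*(j + 2)*(j + 2)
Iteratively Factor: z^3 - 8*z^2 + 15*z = (z)*(z^2 - 8*z + 15) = z*(z - 3)*(z - 5)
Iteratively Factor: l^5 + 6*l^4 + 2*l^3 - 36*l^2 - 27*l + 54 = (l - 2)*(l^4 + 8*l^3 + 18*l^2 - 27) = (l - 2)*(l + 3)*(l^3 + 5*l^2 + 3*l - 9) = (l - 2)*(l - 1)*(l + 3)*(l^2 + 6*l + 9) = (l - 2)*(l - 1)*(l + 3)^2*(l + 3)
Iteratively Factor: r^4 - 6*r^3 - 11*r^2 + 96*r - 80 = (r - 5)*(r^3 - r^2 - 16*r + 16) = (r - 5)*(r + 4)*(r^2 - 5*r + 4) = (r - 5)*(r - 1)*(r + 4)*(r - 4)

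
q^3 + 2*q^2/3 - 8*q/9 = q*(q - 2/3)*(q + 4/3)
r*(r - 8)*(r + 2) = r^3 - 6*r^2 - 16*r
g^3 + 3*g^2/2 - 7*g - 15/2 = (g - 5/2)*(g + 1)*(g + 3)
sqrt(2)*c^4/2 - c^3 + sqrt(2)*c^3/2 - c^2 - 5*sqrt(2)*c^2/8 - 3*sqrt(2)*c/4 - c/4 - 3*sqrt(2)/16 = (c + 1/2)^2*(c - 3*sqrt(2)/2)*(sqrt(2)*c/2 + 1/2)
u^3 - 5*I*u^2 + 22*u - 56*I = (u - 7*I)*(u - 2*I)*(u + 4*I)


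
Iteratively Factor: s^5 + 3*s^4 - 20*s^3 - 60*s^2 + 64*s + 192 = (s + 2)*(s^4 + s^3 - 22*s^2 - 16*s + 96) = (s + 2)*(s + 4)*(s^3 - 3*s^2 - 10*s + 24) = (s - 2)*(s + 2)*(s + 4)*(s^2 - s - 12) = (s - 4)*(s - 2)*(s + 2)*(s + 4)*(s + 3)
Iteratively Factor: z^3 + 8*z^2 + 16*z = (z + 4)*(z^2 + 4*z) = z*(z + 4)*(z + 4)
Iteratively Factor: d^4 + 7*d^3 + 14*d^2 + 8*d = (d + 4)*(d^3 + 3*d^2 + 2*d) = (d + 2)*(d + 4)*(d^2 + d) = (d + 1)*(d + 2)*(d + 4)*(d)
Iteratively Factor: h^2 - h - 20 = (h + 4)*(h - 5)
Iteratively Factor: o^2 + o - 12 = (o + 4)*(o - 3)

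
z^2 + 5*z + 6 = (z + 2)*(z + 3)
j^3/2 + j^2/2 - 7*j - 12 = (j/2 + 1)*(j - 4)*(j + 3)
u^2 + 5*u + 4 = (u + 1)*(u + 4)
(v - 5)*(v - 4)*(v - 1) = v^3 - 10*v^2 + 29*v - 20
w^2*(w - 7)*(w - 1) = w^4 - 8*w^3 + 7*w^2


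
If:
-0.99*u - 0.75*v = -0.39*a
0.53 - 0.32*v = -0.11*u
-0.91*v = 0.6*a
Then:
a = -1.71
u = -1.53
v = 1.13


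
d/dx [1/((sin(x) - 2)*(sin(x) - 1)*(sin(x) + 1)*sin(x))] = 2*(-2*sin(x)^3 + 3*sin(x)^2 + sin(x) - 1)/((sin(x) - 2)^2*sin(x)^2*cos(x)^3)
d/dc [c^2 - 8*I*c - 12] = 2*c - 8*I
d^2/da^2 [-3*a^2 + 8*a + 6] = -6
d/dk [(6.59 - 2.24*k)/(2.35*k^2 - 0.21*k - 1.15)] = (5.264*k^2 - 30.973*k + 3.9599)/(5.5225*k^4 - 0.987*k^3 - 5.3609*k^2 + 0.483*k + 1.3225)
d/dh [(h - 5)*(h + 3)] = 2*h - 2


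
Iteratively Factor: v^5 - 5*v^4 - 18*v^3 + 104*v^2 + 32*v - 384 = (v - 4)*(v^4 - v^3 - 22*v^2 + 16*v + 96) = (v - 4)*(v + 4)*(v^3 - 5*v^2 - 2*v + 24) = (v - 4)^2*(v + 4)*(v^2 - v - 6) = (v - 4)^2*(v + 2)*(v + 4)*(v - 3)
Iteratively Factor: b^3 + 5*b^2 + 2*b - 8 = (b + 2)*(b^2 + 3*b - 4) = (b + 2)*(b + 4)*(b - 1)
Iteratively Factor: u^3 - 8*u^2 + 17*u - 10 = (u - 5)*(u^2 - 3*u + 2) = (u - 5)*(u - 1)*(u - 2)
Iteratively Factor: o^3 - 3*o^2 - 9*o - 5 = (o - 5)*(o^2 + 2*o + 1) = (o - 5)*(o + 1)*(o + 1)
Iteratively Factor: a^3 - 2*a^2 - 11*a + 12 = (a - 1)*(a^2 - a - 12) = (a - 4)*(a - 1)*(a + 3)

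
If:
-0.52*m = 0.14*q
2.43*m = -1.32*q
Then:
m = 0.00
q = 0.00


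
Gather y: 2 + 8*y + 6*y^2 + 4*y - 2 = 6*y^2 + 12*y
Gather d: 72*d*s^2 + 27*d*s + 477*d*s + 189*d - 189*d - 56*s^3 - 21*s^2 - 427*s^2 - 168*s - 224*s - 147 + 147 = d*(72*s^2 + 504*s) - 56*s^3 - 448*s^2 - 392*s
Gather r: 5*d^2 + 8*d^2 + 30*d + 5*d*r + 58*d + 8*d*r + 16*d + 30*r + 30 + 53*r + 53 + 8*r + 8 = 13*d^2 + 104*d + r*(13*d + 91) + 91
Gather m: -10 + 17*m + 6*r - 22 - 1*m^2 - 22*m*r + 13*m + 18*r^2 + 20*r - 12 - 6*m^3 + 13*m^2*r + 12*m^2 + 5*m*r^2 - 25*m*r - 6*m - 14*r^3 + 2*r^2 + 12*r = -6*m^3 + m^2*(13*r + 11) + m*(5*r^2 - 47*r + 24) - 14*r^3 + 20*r^2 + 38*r - 44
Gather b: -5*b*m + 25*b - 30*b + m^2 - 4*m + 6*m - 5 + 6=b*(-5*m - 5) + m^2 + 2*m + 1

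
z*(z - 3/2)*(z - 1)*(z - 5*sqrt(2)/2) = z^4 - 5*sqrt(2)*z^3/2 - 5*z^3/2 + 3*z^2/2 + 25*sqrt(2)*z^2/4 - 15*sqrt(2)*z/4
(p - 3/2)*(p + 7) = p^2 + 11*p/2 - 21/2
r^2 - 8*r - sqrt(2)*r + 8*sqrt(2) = (r - 8)*(r - sqrt(2))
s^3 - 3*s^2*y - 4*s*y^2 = s*(s - 4*y)*(s + y)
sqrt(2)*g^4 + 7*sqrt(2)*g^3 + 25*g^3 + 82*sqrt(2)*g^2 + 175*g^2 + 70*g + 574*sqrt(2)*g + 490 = (g + 7)*(g + 5*sqrt(2))*(g + 7*sqrt(2))*(sqrt(2)*g + 1)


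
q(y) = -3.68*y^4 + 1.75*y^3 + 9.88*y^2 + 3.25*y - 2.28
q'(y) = -14.72*y^3 + 5.25*y^2 + 19.76*y + 3.25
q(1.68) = 10.05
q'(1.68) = -18.53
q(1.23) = 11.50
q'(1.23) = 8.11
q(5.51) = -2783.65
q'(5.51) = -2190.90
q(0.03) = -2.17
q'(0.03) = 3.85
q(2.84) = -112.67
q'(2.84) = -235.47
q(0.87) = 7.07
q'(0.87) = 14.72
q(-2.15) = -59.62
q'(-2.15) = 131.33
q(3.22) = -226.56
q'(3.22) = -370.13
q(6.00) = -4018.38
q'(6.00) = -2868.71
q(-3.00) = -268.44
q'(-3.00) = 388.66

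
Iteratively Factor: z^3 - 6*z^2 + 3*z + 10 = (z - 5)*(z^2 - z - 2) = (z - 5)*(z - 2)*(z + 1)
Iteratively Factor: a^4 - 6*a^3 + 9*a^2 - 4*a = (a - 1)*(a^3 - 5*a^2 + 4*a) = a*(a - 1)*(a^2 - 5*a + 4) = a*(a - 4)*(a - 1)*(a - 1)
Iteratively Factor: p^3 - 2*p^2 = (p)*(p^2 - 2*p) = p*(p - 2)*(p)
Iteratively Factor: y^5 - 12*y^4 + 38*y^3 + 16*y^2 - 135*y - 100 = (y + 1)*(y^4 - 13*y^3 + 51*y^2 - 35*y - 100) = (y + 1)^2*(y^3 - 14*y^2 + 65*y - 100) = (y - 5)*(y + 1)^2*(y^2 - 9*y + 20) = (y - 5)^2*(y + 1)^2*(y - 4)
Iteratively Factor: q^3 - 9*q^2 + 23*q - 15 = (q - 1)*(q^2 - 8*q + 15) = (q - 5)*(q - 1)*(q - 3)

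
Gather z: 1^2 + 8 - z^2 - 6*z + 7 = -z^2 - 6*z + 16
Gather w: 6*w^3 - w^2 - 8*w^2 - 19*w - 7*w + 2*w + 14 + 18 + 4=6*w^3 - 9*w^2 - 24*w + 36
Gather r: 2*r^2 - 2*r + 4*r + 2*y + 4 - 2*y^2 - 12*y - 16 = 2*r^2 + 2*r - 2*y^2 - 10*y - 12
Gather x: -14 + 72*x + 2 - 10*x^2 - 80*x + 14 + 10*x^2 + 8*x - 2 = 0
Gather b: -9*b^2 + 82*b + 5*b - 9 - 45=-9*b^2 + 87*b - 54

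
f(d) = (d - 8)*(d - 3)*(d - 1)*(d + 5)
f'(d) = (d - 8)*(d - 3)*(d - 1) + (d - 8)*(d - 3)*(d + 5) + (d - 8)*(d - 1)*(d + 5) + (d - 3)*(d - 1)*(d + 5) = 4*d^3 - 21*d^2 - 50*d + 151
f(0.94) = -5.18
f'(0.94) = 88.77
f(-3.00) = -528.00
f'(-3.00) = 4.00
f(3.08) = -6.61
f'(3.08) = -85.34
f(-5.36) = 255.72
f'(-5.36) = -800.28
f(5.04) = -244.93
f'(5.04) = -122.34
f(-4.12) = -388.81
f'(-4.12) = -279.20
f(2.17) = 40.59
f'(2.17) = -15.51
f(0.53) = -47.96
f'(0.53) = 119.20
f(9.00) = 672.00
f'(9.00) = 916.00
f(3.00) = 0.00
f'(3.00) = -80.00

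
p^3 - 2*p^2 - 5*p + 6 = (p - 3)*(p - 1)*(p + 2)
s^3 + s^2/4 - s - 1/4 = (s - 1)*(s + 1/4)*(s + 1)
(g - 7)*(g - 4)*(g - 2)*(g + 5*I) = g^4 - 13*g^3 + 5*I*g^3 + 50*g^2 - 65*I*g^2 - 56*g + 250*I*g - 280*I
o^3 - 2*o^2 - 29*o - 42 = (o - 7)*(o + 2)*(o + 3)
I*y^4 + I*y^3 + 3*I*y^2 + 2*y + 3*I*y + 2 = (y + 1)*(y - I)*(y + 2*I)*(I*y + 1)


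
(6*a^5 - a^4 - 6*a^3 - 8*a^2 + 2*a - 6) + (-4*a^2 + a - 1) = 6*a^5 - a^4 - 6*a^3 - 12*a^2 + 3*a - 7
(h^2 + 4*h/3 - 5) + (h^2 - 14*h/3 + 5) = 2*h^2 - 10*h/3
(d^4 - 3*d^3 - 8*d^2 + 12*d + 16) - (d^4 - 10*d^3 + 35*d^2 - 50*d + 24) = 7*d^3 - 43*d^2 + 62*d - 8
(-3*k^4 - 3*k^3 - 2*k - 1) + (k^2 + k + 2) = -3*k^4 - 3*k^3 + k^2 - k + 1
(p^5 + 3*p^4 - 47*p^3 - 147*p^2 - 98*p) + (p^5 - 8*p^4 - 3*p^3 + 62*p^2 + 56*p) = 2*p^5 - 5*p^4 - 50*p^3 - 85*p^2 - 42*p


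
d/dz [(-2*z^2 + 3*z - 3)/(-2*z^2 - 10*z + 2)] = (13*z^2 - 10*z - 12)/(2*(z^4 + 10*z^3 + 23*z^2 - 10*z + 1))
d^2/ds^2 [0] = 0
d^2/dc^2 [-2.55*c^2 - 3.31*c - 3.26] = -5.10000000000000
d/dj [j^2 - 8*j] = 2*j - 8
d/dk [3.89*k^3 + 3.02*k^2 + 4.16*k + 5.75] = 11.67*k^2 + 6.04*k + 4.16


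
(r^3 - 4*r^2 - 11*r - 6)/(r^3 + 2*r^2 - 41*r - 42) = (r + 1)/(r + 7)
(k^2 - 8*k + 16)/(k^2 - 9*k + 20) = (k - 4)/(k - 5)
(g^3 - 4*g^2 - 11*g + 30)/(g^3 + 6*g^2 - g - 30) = (g - 5)/(g + 5)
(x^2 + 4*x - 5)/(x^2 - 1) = (x + 5)/(x + 1)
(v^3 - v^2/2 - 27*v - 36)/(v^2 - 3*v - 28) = (v^2 - 9*v/2 - 9)/(v - 7)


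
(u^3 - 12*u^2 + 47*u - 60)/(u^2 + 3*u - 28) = (u^2 - 8*u + 15)/(u + 7)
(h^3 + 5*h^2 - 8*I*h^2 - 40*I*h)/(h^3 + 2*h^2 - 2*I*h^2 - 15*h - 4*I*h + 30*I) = h*(h - 8*I)/(h^2 - h*(3 + 2*I) + 6*I)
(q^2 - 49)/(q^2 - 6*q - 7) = (q + 7)/(q + 1)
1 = 1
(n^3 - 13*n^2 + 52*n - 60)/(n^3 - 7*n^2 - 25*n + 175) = (n^2 - 8*n + 12)/(n^2 - 2*n - 35)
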